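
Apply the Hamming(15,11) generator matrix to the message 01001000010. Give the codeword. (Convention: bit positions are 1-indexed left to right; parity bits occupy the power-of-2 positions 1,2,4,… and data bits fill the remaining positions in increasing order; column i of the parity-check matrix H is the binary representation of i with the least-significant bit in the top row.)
Codeword c = d · G (mod 2), d = 01001000010:
  c[0] = d·G[:,0] = (01001000010)·(11011010101) mod 2 = 0+1+0+0+1+0+0+0+0+0+0 mod 2 = 0
  c[1] = d·G[:,1] = (01001000010)·(10110110011) mod 2 = 0+0+0+0+0+0+0+0+0+1+0 mod 2 = 1
  c[2] = d·G[:,2] = (01001000010)·(10000000000) mod 2 = 0+0+0+0+0+0+0+0+0+0+0 mod 2 = 0
  c[3] = d·G[:,3] = (01001000010)·(01110001111) mod 2 = 0+1+0+0+0+0+0+0+0+1+0 mod 2 = 0
  c[4] = d·G[:,4] = (01001000010)·(01000000000) mod 2 = 0+1+0+0+0+0+0+0+0+0+0 mod 2 = 1
  c[5] = d·G[:,5] = (01001000010)·(00100000000) mod 2 = 0+0+0+0+0+0+0+0+0+0+0 mod 2 = 0
  c[6] = d·G[:,6] = (01001000010)·(00010000000) mod 2 = 0+0+0+0+0+0+0+0+0+0+0 mod 2 = 0
  c[7] = d·G[:,7] = (01001000010)·(00001111111) mod 2 = 0+0+0+0+1+0+0+0+0+1+0 mod 2 = 0
  c[8] = d·G[:,8] = (01001000010)·(00001000000) mod 2 = 0+0+0+0+1+0+0+0+0+0+0 mod 2 = 1
  c[9] = d·G[:,9] = (01001000010)·(00000100000) mod 2 = 0+0+0+0+0+0+0+0+0+0+0 mod 2 = 0
  c[10] = d·G[:,10] = (01001000010)·(00000010000) mod 2 = 0+0+0+0+0+0+0+0+0+0+0 mod 2 = 0
  c[11] = d·G[:,11] = (01001000010)·(00000001000) mod 2 = 0+0+0+0+0+0+0+0+0+0+0 mod 2 = 0
  c[12] = d·G[:,12] = (01001000010)·(00000000100) mod 2 = 0+0+0+0+0+0+0+0+0+0+0 mod 2 = 0
  c[13] = d·G[:,13] = (01001000010)·(00000000010) mod 2 = 0+0+0+0+0+0+0+0+0+1+0 mod 2 = 1
  c[14] = d·G[:,14] = (01001000010)·(00000000001) mod 2 = 0+0+0+0+0+0+0+0+0+0+0 mod 2 = 0
Codeword = 010010001000010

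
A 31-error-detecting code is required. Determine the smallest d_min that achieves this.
Detecting e errors requires d_min ≥ e + 1 = 31 + 1 = 32.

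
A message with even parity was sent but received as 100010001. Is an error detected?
Sum of received bits: 1+0+0+0+1+0+0+0+1 = 3; 3 mod 2 = 1. Result is 1 ≠ 0 → error detected.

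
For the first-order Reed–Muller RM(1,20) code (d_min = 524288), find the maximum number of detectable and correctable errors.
Detection only: up to d_min − 1 = 524287 errors.
Correction: up to ⌊(d_min − 1)/2⌋ = ⌊524287/2⌋ = 262143 errors.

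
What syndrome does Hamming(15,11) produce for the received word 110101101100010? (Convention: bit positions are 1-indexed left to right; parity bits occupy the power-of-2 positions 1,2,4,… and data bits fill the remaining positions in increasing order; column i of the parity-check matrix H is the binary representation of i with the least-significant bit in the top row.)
Syndrome s = H · r^T (mod 2), r = 110101101100010:
  s[0] = (101010101010101)·(110101101100010) mod 2 = 1+0+0+0+0+0+1+0+1+0+0+0+0+0+0 mod 2 = 1
  s[1] = (011001100110011)·(110101101100010) mod 2 = 0+1+0+0+0+1+1+0+0+1+0+0+0+1+0 mod 2 = 1
  s[2] = (000111100001111)·(110101101100010) mod 2 = 0+0+0+1+0+1+1+0+0+0+0+0+0+1+0 mod 2 = 0
  s[3] = (000000011111111)·(110101101100010) mod 2 = 0+0+0+0+0+0+0+0+1+1+0+0+0+1+0 mod 2 = 1
Syndrome = 1101
Non-zero syndrome: error at position 11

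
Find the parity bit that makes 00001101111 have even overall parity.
Sum of data bits: 0+0+0+0+1+1+0+1+1+1+1 = 6.
6 mod 2 = 0, so parity bit = 0.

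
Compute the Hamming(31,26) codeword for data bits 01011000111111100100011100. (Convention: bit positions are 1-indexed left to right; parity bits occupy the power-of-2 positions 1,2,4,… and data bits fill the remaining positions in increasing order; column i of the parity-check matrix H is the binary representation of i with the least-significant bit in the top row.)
Codeword c = d · G (mod 2), d = 01011000111111100100011100:
  c[0] = d·G[:,0] = (01011000111111100100011100)·(11011010101101010101010101) mod 2 = 0+1+0+1+1+0+0+0+1+0+1+1+0+1+0+0+0+1+0+0+0+1+0+1+0+0 mod 2 = 0
  c[1] = d·G[:,1] = (01011000111111100100011100)·(10110110011011001100110011) mod 2 = 0+0+0+1+0+0+0+0+0+1+1+0+1+1+0+0+0+1+0+0+0+1+0+0+0+0 mod 2 = 1
  c[2] = d·G[:,2] = (01011000111111100100011100)·(10000000000000000000000000) mod 2 = 0+0+0+0+0+0+0+0+0+0+0+0+0+0+0+0+0+0+0+0+0+0+0+0+0+0 mod 2 = 0
  c[3] = d·G[:,3] = (01011000111111100100011100)·(01110001111000111100001111) mod 2 = 0+1+0+1+0+0+0+0+1+1+1+0+0+0+1+0+0+1+0+0+0+0+1+1+0+0 mod 2 = 1
  c[4] = d·G[:,4] = (01011000111111100100011100)·(01000000000000000000000000) mod 2 = 0+1+0+0+0+0+0+0+0+0+0+0+0+0+0+0+0+0+0+0+0+0+0+0+0+0 mod 2 = 1
  c[5] = d·G[:,5] = (01011000111111100100011100)·(00100000000000000000000000) mod 2 = 0+0+0+0+0+0+0+0+0+0+0+0+0+0+0+0+0+0+0+0+0+0+0+0+0+0 mod 2 = 0
  c[6] = d·G[:,6] = (01011000111111100100011100)·(00010000000000000000000000) mod 2 = 0+0+0+1+0+0+0+0+0+0+0+0+0+0+0+0+0+0+0+0+0+0+0+0+0+0 mod 2 = 1
  c[7] = d·G[:,7] = (01011000111111100100011100)·(00001111111000000011111111) mod 2 = 0+0+0+0+1+0+0+0+1+1+1+0+0+0+0+0+0+0+0+0+0+1+1+1+0+0 mod 2 = 1
  c[8] = d·G[:,8] = (01011000111111100100011100)·(00001000000000000000000000) mod 2 = 0+0+0+0+1+0+0+0+0+0+0+0+0+0+0+0+0+0+0+0+0+0+0+0+0+0 mod 2 = 1
  c[9] = d·G[:,9] = (01011000111111100100011100)·(00000100000000000000000000) mod 2 = 0+0+0+0+0+0+0+0+0+0+0+0+0+0+0+0+0+0+0+0+0+0+0+0+0+0 mod 2 = 0
  c[10] = d·G[:,10] = (01011000111111100100011100)·(00000010000000000000000000) mod 2 = 0+0+0+0+0+0+0+0+0+0+0+0+0+0+0+0+0+0+0+0+0+0+0+0+0+0 mod 2 = 0
  c[11] = d·G[:,11] = (01011000111111100100011100)·(00000001000000000000000000) mod 2 = 0+0+0+0+0+0+0+0+0+0+0+0+0+0+0+0+0+0+0+0+0+0+0+0+0+0 mod 2 = 0
  c[12] = d·G[:,12] = (01011000111111100100011100)·(00000000100000000000000000) mod 2 = 0+0+0+0+0+0+0+0+1+0+0+0+0+0+0+0+0+0+0+0+0+0+0+0+0+0 mod 2 = 1
  c[13] = d·G[:,13] = (01011000111111100100011100)·(00000000010000000000000000) mod 2 = 0+0+0+0+0+0+0+0+0+1+0+0+0+0+0+0+0+0+0+0+0+0+0+0+0+0 mod 2 = 1
  c[14] = d·G[:,14] = (01011000111111100100011100)·(00000000001000000000000000) mod 2 = 0+0+0+0+0+0+0+0+0+0+1+0+0+0+0+0+0+0+0+0+0+0+0+0+0+0 mod 2 = 1
  c[15] = d·G[:,15] = (01011000111111100100011100)·(00000000000111111111111111) mod 2 = 0+0+0+0+0+0+0+0+0+0+0+1+1+1+1+0+0+1+0+0+0+1+1+1+0+0 mod 2 = 0
  c[16] = d·G[:,16] = (01011000111111100100011100)·(00000000000100000000000000) mod 2 = 0+0+0+0+0+0+0+0+0+0+0+1+0+0+0+0+0+0+0+0+0+0+0+0+0+0 mod 2 = 1
  c[17] = d·G[:,17] = (01011000111111100100011100)·(00000000000010000000000000) mod 2 = 0+0+0+0+0+0+0+0+0+0+0+0+1+0+0+0+0+0+0+0+0+0+0+0+0+0 mod 2 = 1
  c[18] = d·G[:,18] = (01011000111111100100011100)·(00000000000001000000000000) mod 2 = 0+0+0+0+0+0+0+0+0+0+0+0+0+1+0+0+0+0+0+0+0+0+0+0+0+0 mod 2 = 1
  c[19] = d·G[:,19] = (01011000111111100100011100)·(00000000000000100000000000) mod 2 = 0+0+0+0+0+0+0+0+0+0+0+0+0+0+1+0+0+0+0+0+0+0+0+0+0+0 mod 2 = 1
  c[20] = d·G[:,20] = (01011000111111100100011100)·(00000000000000010000000000) mod 2 = 0+0+0+0+0+0+0+0+0+0+0+0+0+0+0+0+0+0+0+0+0+0+0+0+0+0 mod 2 = 0
  c[21] = d·G[:,21] = (01011000111111100100011100)·(00000000000000001000000000) mod 2 = 0+0+0+0+0+0+0+0+0+0+0+0+0+0+0+0+0+0+0+0+0+0+0+0+0+0 mod 2 = 0
  c[22] = d·G[:,22] = (01011000111111100100011100)·(00000000000000000100000000) mod 2 = 0+0+0+0+0+0+0+0+0+0+0+0+0+0+0+0+0+1+0+0+0+0+0+0+0+0 mod 2 = 1
  c[23] = d·G[:,23] = (01011000111111100100011100)·(00000000000000000010000000) mod 2 = 0+0+0+0+0+0+0+0+0+0+0+0+0+0+0+0+0+0+0+0+0+0+0+0+0+0 mod 2 = 0
  c[24] = d·G[:,24] = (01011000111111100100011100)·(00000000000000000001000000) mod 2 = 0+0+0+0+0+0+0+0+0+0+0+0+0+0+0+0+0+0+0+0+0+0+0+0+0+0 mod 2 = 0
  c[25] = d·G[:,25] = (01011000111111100100011100)·(00000000000000000000100000) mod 2 = 0+0+0+0+0+0+0+0+0+0+0+0+0+0+0+0+0+0+0+0+0+0+0+0+0+0 mod 2 = 0
  c[26] = d·G[:,26] = (01011000111111100100011100)·(00000000000000000000010000) mod 2 = 0+0+0+0+0+0+0+0+0+0+0+0+0+0+0+0+0+0+0+0+0+1+0+0+0+0 mod 2 = 1
  c[27] = d·G[:,27] = (01011000111111100100011100)·(00000000000000000000001000) mod 2 = 0+0+0+0+0+0+0+0+0+0+0+0+0+0+0+0+0+0+0+0+0+0+1+0+0+0 mod 2 = 1
  c[28] = d·G[:,28] = (01011000111111100100011100)·(00000000000000000000000100) mod 2 = 0+0+0+0+0+0+0+0+0+0+0+0+0+0+0+0+0+0+0+0+0+0+0+1+0+0 mod 2 = 1
  c[29] = d·G[:,29] = (01011000111111100100011100)·(00000000000000000000000010) mod 2 = 0+0+0+0+0+0+0+0+0+0+0+0+0+0+0+0+0+0+0+0+0+0+0+0+0+0 mod 2 = 0
  c[30] = d·G[:,30] = (01011000111111100100011100)·(00000000000000000000000001) mod 2 = 0+0+0+0+0+0+0+0+0+0+0+0+0+0+0+0+0+0+0+0+0+0+0+0+0+0 mod 2 = 0
Codeword = 0101101110001110111100100011100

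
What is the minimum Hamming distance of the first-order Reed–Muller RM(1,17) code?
d_min = 65536 (RM(1,17) has length 131072 and minimum distance 2^(m−1) = 65536).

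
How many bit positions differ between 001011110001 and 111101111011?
XOR = 110110001010, count of 1s = 6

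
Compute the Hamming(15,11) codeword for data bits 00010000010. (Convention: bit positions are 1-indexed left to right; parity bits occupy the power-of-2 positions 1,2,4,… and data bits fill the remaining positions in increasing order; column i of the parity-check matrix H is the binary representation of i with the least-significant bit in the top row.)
Codeword c = d · G (mod 2), d = 00010000010:
  c[0] = d·G[:,0] = (00010000010)·(11011010101) mod 2 = 0+0+0+1+0+0+0+0+0+0+0 mod 2 = 1
  c[1] = d·G[:,1] = (00010000010)·(10110110011) mod 2 = 0+0+0+1+0+0+0+0+0+1+0 mod 2 = 0
  c[2] = d·G[:,2] = (00010000010)·(10000000000) mod 2 = 0+0+0+0+0+0+0+0+0+0+0 mod 2 = 0
  c[3] = d·G[:,3] = (00010000010)·(01110001111) mod 2 = 0+0+0+1+0+0+0+0+0+1+0 mod 2 = 0
  c[4] = d·G[:,4] = (00010000010)·(01000000000) mod 2 = 0+0+0+0+0+0+0+0+0+0+0 mod 2 = 0
  c[5] = d·G[:,5] = (00010000010)·(00100000000) mod 2 = 0+0+0+0+0+0+0+0+0+0+0 mod 2 = 0
  c[6] = d·G[:,6] = (00010000010)·(00010000000) mod 2 = 0+0+0+1+0+0+0+0+0+0+0 mod 2 = 1
  c[7] = d·G[:,7] = (00010000010)·(00001111111) mod 2 = 0+0+0+0+0+0+0+0+0+1+0 mod 2 = 1
  c[8] = d·G[:,8] = (00010000010)·(00001000000) mod 2 = 0+0+0+0+0+0+0+0+0+0+0 mod 2 = 0
  c[9] = d·G[:,9] = (00010000010)·(00000100000) mod 2 = 0+0+0+0+0+0+0+0+0+0+0 mod 2 = 0
  c[10] = d·G[:,10] = (00010000010)·(00000010000) mod 2 = 0+0+0+0+0+0+0+0+0+0+0 mod 2 = 0
  c[11] = d·G[:,11] = (00010000010)·(00000001000) mod 2 = 0+0+0+0+0+0+0+0+0+0+0 mod 2 = 0
  c[12] = d·G[:,12] = (00010000010)·(00000000100) mod 2 = 0+0+0+0+0+0+0+0+0+0+0 mod 2 = 0
  c[13] = d·G[:,13] = (00010000010)·(00000000010) mod 2 = 0+0+0+0+0+0+0+0+0+1+0 mod 2 = 1
  c[14] = d·G[:,14] = (00010000010)·(00000000001) mod 2 = 0+0+0+0+0+0+0+0+0+0+0 mod 2 = 0
Codeword = 100000110000010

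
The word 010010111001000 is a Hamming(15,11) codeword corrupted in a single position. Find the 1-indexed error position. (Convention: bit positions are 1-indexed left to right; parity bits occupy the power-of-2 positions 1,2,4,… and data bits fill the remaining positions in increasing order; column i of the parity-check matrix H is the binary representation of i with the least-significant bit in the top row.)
Syndrome s = H · r^T (mod 2), r = 010010111001000:
  s[0] = (101010101010101)·(010010111001000) mod 2 = 0+0+0+0+1+0+1+0+1+0+0+0+0+0+0 mod 2 = 1
  s[1] = (011001100110011)·(010010111001000) mod 2 = 0+1+0+0+0+0+1+0+0+0+0+0+0+0+0 mod 2 = 0
  s[2] = (000111100001111)·(010010111001000) mod 2 = 0+0+0+0+1+0+1+0+0+0+0+1+0+0+0 mod 2 = 1
  s[3] = (000000011111111)·(010010111001000) mod 2 = 0+0+0+0+0+0+0+1+1+0+0+1+0+0+0 mod 2 = 1
Syndrome = 1011
Column i of H is the binary representation of i, so the syndrome is the binary index of the flipped bit.
Read s = 1011 with s[0] as LSB: 1·2^0 + 0·2^1 + 1·2^2 + 1·2^3 = 13.
Error is at bit position 13.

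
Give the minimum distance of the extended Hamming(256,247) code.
d_min = 4 (adding an overall parity bit to Hamming(255,247) raises d_min from 3 to 4).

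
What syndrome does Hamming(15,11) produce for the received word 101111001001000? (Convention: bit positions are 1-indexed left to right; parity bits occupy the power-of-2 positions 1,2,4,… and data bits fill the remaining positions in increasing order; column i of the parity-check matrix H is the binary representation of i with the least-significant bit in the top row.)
Syndrome s = H · r^T (mod 2), r = 101111001001000:
  s[0] = (101010101010101)·(101111001001000) mod 2 = 1+0+1+0+1+0+0+0+1+0+0+0+0+0+0 mod 2 = 0
  s[1] = (011001100110011)·(101111001001000) mod 2 = 0+0+1+0+0+1+0+0+0+0+0+0+0+0+0 mod 2 = 0
  s[2] = (000111100001111)·(101111001001000) mod 2 = 0+0+0+1+1+1+0+0+0+0+0+1+0+0+0 mod 2 = 0
  s[3] = (000000011111111)·(101111001001000) mod 2 = 0+0+0+0+0+0+0+0+1+0+0+1+0+0+0 mod 2 = 0
Syndrome = 0000
s = 0: no error detected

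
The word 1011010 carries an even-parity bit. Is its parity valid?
Sum of all bits: 1+0+1+1+0+1+0 = 4; 4 mod 2 = 0. Result is 0 → valid parity.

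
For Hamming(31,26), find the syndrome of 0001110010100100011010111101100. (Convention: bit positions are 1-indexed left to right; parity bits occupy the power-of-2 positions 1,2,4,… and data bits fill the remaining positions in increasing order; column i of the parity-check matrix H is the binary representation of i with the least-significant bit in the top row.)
Syndrome s = H · r^T (mod 2), r = 0001110010100100011010111101100:
  s[0] = (1010101010101010101010101010101)·(0001110010100100011010111101100) mod 2 = 0+0+0+0+1+0+0+0+1+0+1+0+0+0+0+0+0+0+1+0+1+0+1+0+1+0+0+0+1+0+0 mod 2 = 0
  s[1] = (0110011001100110011001100110011)·(0001110010100100011010111101100) mod 2 = 0+0+0+0+0+1+0+0+0+0+1+0+0+1+0+0+0+1+1+0+0+0+1+0+0+1+0+0+0+0+0 mod 2 = 1
  s[2] = (0001111000011110000111100001111)·(0001110010100100011010111101100) mod 2 = 0+0+0+1+1+1+0+0+0+0+0+0+0+1+0+0+0+0+0+0+1+0+1+0+0+0+0+1+1+0+0 mod 2 = 0
  s[3] = (0000000111111110000000011111111)·(0001110010100100011010111101100) mod 2 = 0+0+0+0+0+0+0+0+1+0+1+0+0+1+0+0+0+0+0+0+0+0+0+1+1+1+0+1+1+0+0 mod 2 = 0
  s[4] = (0000000000000001111111111111111)·(0001110010100100011010111101100) mod 2 = 0+0+0+0+0+0+0+0+0+0+0+0+0+0+0+0+0+1+1+0+1+0+1+1+1+1+0+1+1+0+0 mod 2 = 1
Syndrome = 01001
Non-zero syndrome: error at position 18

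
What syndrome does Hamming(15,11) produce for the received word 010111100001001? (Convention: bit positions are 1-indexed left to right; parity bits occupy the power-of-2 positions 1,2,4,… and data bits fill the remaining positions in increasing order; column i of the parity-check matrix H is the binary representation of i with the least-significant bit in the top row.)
Syndrome s = H · r^T (mod 2), r = 010111100001001:
  s[0] = (101010101010101)·(010111100001001) mod 2 = 0+0+0+0+1+0+1+0+0+0+0+0+0+0+1 mod 2 = 1
  s[1] = (011001100110011)·(010111100001001) mod 2 = 0+1+0+0+0+1+1+0+0+0+0+0+0+0+1 mod 2 = 0
  s[2] = (000111100001111)·(010111100001001) mod 2 = 0+0+0+1+1+1+1+0+0+0+0+1+0+0+1 mod 2 = 0
  s[3] = (000000011111111)·(010111100001001) mod 2 = 0+0+0+0+0+0+0+0+0+0+0+1+0+0+1 mod 2 = 0
Syndrome = 1000
Non-zero syndrome: error at position 1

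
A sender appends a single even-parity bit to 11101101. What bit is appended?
Sum of data bits: 1+1+1+0+1+1+0+1 = 6.
6 mod 2 = 0, so parity bit = 0.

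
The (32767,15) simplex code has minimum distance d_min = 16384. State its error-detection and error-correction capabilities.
Detection only: up to d_min − 1 = 16383 errors.
Correction: up to ⌊(d_min − 1)/2⌋ = ⌊16383/2⌋ = 8191 errors.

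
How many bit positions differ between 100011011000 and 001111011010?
XOR = 101100000010, count of 1s = 4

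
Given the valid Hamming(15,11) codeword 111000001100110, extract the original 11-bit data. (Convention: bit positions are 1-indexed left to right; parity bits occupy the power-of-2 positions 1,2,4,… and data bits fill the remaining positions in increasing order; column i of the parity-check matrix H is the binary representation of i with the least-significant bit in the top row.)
Parity bits occupy power-of-2 positions; data bits are at positions {3,5,6,7,9,10,11,12,13,14,15} (1-indexed).
Extract: c[3]=1 c[5]=0 c[6]=0 c[7]=0 c[9]=1 c[10]=1 c[11]=0 c[12]=0 c[13]=1 c[14]=1 c[15]=0
Data = 10001100110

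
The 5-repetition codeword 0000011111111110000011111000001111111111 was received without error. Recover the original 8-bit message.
Split into 5-bit blocks: 00000 11111 11111 00000 11111 00000 11111 11111
Data = 01101011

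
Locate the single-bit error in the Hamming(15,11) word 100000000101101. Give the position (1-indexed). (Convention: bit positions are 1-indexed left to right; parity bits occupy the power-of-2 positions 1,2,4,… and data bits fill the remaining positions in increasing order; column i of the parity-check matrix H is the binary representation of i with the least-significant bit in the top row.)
Syndrome s = H · r^T (mod 2), r = 100000000101101:
  s[0] = (101010101010101)·(100000000101101) mod 2 = 1+0+0+0+0+0+0+0+0+0+0+0+1+0+1 mod 2 = 1
  s[1] = (011001100110011)·(100000000101101) mod 2 = 0+0+0+0+0+0+0+0+0+1+0+0+0+0+1 mod 2 = 0
  s[2] = (000111100001111)·(100000000101101) mod 2 = 0+0+0+0+0+0+0+0+0+0+0+1+1+0+1 mod 2 = 1
  s[3] = (000000011111111)·(100000000101101) mod 2 = 0+0+0+0+0+0+0+0+0+1+0+1+1+0+1 mod 2 = 0
Syndrome = 1010
Column i of H is the binary representation of i, so the syndrome is the binary index of the flipped bit.
Read s = 1010 with s[0] as LSB: 1·2^0 + 0·2^1 + 1·2^2 + 0·2^3 = 5.
Error is at bit position 5.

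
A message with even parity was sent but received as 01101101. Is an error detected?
Sum of received bits: 0+1+1+0+1+1+0+1 = 5; 5 mod 2 = 1. Result is 1 ≠ 0 → error detected.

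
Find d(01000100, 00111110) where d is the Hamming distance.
XOR = 01111010, count of 1s = 5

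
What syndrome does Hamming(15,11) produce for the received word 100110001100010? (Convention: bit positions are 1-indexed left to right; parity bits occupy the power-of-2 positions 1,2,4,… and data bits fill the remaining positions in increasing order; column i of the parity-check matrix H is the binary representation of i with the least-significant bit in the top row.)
Syndrome s = H · r^T (mod 2), r = 100110001100010:
  s[0] = (101010101010101)·(100110001100010) mod 2 = 1+0+0+0+1+0+0+0+1+0+0+0+0+0+0 mod 2 = 1
  s[1] = (011001100110011)·(100110001100010) mod 2 = 0+0+0+0+0+0+0+0+0+1+0+0+0+1+0 mod 2 = 0
  s[2] = (000111100001111)·(100110001100010) mod 2 = 0+0+0+1+1+0+0+0+0+0+0+0+0+1+0 mod 2 = 1
  s[3] = (000000011111111)·(100110001100010) mod 2 = 0+0+0+0+0+0+0+0+1+1+0+0+0+1+0 mod 2 = 1
Syndrome = 1011
Non-zero syndrome: error at position 13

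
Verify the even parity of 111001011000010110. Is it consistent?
Sum of all bits: 1+1+1+0+0+1+0+1+1+0+0+0+0+1+0+1+1+0 = 9; 9 mod 2 = 1. Result is 1 → parity error detected.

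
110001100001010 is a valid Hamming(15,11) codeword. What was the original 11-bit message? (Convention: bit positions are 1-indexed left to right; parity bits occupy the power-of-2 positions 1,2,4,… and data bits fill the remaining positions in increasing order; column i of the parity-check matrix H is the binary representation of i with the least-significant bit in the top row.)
Parity bits occupy power-of-2 positions; data bits are at positions {3,5,6,7,9,10,11,12,13,14,15} (1-indexed).
Extract: c[3]=0 c[5]=0 c[6]=1 c[7]=1 c[9]=0 c[10]=0 c[11]=0 c[12]=1 c[13]=0 c[14]=1 c[15]=0
Data = 00110001010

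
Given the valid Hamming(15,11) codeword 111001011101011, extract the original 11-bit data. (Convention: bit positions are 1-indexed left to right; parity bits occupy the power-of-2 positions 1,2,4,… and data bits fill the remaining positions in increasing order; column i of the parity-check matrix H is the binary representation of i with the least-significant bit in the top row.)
Parity bits occupy power-of-2 positions; data bits are at positions {3,5,6,7,9,10,11,12,13,14,15} (1-indexed).
Extract: c[3]=1 c[5]=0 c[6]=1 c[7]=0 c[9]=1 c[10]=1 c[11]=0 c[12]=1 c[13]=0 c[14]=1 c[15]=1
Data = 10101101011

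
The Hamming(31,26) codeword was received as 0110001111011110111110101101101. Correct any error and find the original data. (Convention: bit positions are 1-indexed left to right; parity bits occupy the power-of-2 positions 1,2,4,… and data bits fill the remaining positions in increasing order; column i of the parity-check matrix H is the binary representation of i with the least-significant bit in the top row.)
Syndrome s = H · r^T (mod 2), r = 0110001111011110111110101101101:
  s[0] = (1010101010101010101010101010101)·(0110001111011110111110101101101) mod 2 = 0+0+1+0+0+0+1+0+1+0+0+0+1+0+1+0+1+0+1+0+1+0+1+0+1+0+0+0+1+0+1 mod 2 = 0
  s[1] = (0110011001100110011001100110011)·(0110001111011110111110101101101) mod 2 = 0+1+1+0+0+0+1+0+0+1+0+0+0+1+1+0+0+1+1+0+0+0+1+0+0+1+0+0+0+0+1 mod 2 = 1
  s[2] = (0001111000011110000111100001111)·(0110001111011110111110101101101) mod 2 = 0+0+0+0+0+0+1+0+0+0+0+1+1+1+1+0+0+0+0+1+1+0+1+0+0+0+0+1+1+0+1 mod 2 = 1
  s[3] = (0000000111111110000000011111111)·(0110001111011110111110101101101) mod 2 = 0+0+0+0+0+0+0+1+1+1+0+1+1+1+1+0+0+0+0+0+0+0+0+0+1+1+0+1+1+0+1 mod 2 = 0
  s[4] = (0000000000000001111111111111111)·(0110001111011110111110101101101) mod 2 = 0+0+0+0+0+0+0+0+0+0+0+0+0+0+0+0+1+1+1+1+1+0+1+0+1+1+0+1+1+0+1 mod 2 = 1
Syndrome = 01101
Column 22 of H equals this syndrome → error at bit 22 (1-indexed).
Flip bit 22: 0110001111011110111110101101101 → 0110001111011110111111101101101
Extract data bits at positions {3,5,6,7,9,10,11,12,13,14,15,17,18,19,20,21,22,23,24,25,26,27,28,29,30,31}: 10011101111111111101101101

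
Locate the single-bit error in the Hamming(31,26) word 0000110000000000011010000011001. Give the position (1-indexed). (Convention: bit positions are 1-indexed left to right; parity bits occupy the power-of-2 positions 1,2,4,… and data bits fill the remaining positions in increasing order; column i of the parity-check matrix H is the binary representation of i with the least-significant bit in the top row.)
Syndrome s = H · r^T (mod 2), r = 0000110000000000011010000011001:
  s[0] = (1010101010101010101010101010101)·(0000110000000000011010000011001) mod 2 = 0+0+0+0+1+0+0+0+0+0+0+0+0+0+0+0+0+0+1+0+1+0+0+0+0+0+1+0+0+0+1 mod 2 = 1
  s[1] = (0110011001100110011001100110011)·(0000110000000000011010000011001) mod 2 = 0+0+0+0+0+1+0+0+0+0+0+0+0+0+0+0+0+1+1+0+0+0+0+0+0+0+1+0+0+0+1 mod 2 = 1
  s[2] = (0001111000011110000111100001111)·(0000110000000000011010000011001) mod 2 = 0+0+0+0+1+1+0+0+0+0+0+0+0+0+0+0+0+0+0+0+1+0+0+0+0+0+0+1+0+0+1 mod 2 = 1
  s[3] = (0000000111111110000000011111111)·(0000110000000000011010000011001) mod 2 = 0+0+0+0+0+0+0+0+0+0+0+0+0+0+0+0+0+0+0+0+0+0+0+0+0+0+1+1+0+0+1 mod 2 = 1
  s[4] = (0000000000000001111111111111111)·(0000110000000000011010000011001) mod 2 = 0+0+0+0+0+0+0+0+0+0+0+0+0+0+0+0+0+1+1+0+1+0+0+0+0+0+1+1+0+0+1 mod 2 = 0
Syndrome = 11110
Column i of H is the binary representation of i, so the syndrome is the binary index of the flipped bit.
Read s = 11110 with s[0] as LSB: 1·2^0 + 1·2^1 + 1·2^2 + 1·2^3 + 0·2^4 = 15.
Error is at bit position 15.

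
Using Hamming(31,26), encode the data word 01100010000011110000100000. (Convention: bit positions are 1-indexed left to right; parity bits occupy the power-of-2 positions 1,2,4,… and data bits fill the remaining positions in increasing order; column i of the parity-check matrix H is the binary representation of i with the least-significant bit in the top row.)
Codeword c = d · G (mod 2), d = 01100010000011110000100000:
  c[0] = d·G[:,0] = (01100010000011110000100000)·(11011010101101010101010101) mod 2 = 0+1+0+0+0+0+1+0+0+0+0+0+0+1+0+1+0+0+0+0+0+0+0+0+0+0 mod 2 = 0
  c[1] = d·G[:,1] = (01100010000011110000100000)·(10110110011011001100110011) mod 2 = 0+0+1+0+0+0+1+0+0+0+0+0+1+1+0+0+0+0+0+0+1+0+0+0+0+0 mod 2 = 1
  c[2] = d·G[:,2] = (01100010000011110000100000)·(10000000000000000000000000) mod 2 = 0+0+0+0+0+0+0+0+0+0+0+0+0+0+0+0+0+0+0+0+0+0+0+0+0+0 mod 2 = 0
  c[3] = d·G[:,3] = (01100010000011110000100000)·(01110001111000111100001111) mod 2 = 0+1+1+0+0+0+0+0+0+0+0+0+0+0+1+1+0+0+0+0+0+0+0+0+0+0 mod 2 = 0
  c[4] = d·G[:,4] = (01100010000011110000100000)·(01000000000000000000000000) mod 2 = 0+1+0+0+0+0+0+0+0+0+0+0+0+0+0+0+0+0+0+0+0+0+0+0+0+0 mod 2 = 1
  c[5] = d·G[:,5] = (01100010000011110000100000)·(00100000000000000000000000) mod 2 = 0+0+1+0+0+0+0+0+0+0+0+0+0+0+0+0+0+0+0+0+0+0+0+0+0+0 mod 2 = 1
  c[6] = d·G[:,6] = (01100010000011110000100000)·(00010000000000000000000000) mod 2 = 0+0+0+0+0+0+0+0+0+0+0+0+0+0+0+0+0+0+0+0+0+0+0+0+0+0 mod 2 = 0
  c[7] = d·G[:,7] = (01100010000011110000100000)·(00001111111000000011111111) mod 2 = 0+0+0+0+0+0+1+0+0+0+0+0+0+0+0+0+0+0+0+0+1+0+0+0+0+0 mod 2 = 0
  c[8] = d·G[:,8] = (01100010000011110000100000)·(00001000000000000000000000) mod 2 = 0+0+0+0+0+0+0+0+0+0+0+0+0+0+0+0+0+0+0+0+0+0+0+0+0+0 mod 2 = 0
  c[9] = d·G[:,9] = (01100010000011110000100000)·(00000100000000000000000000) mod 2 = 0+0+0+0+0+0+0+0+0+0+0+0+0+0+0+0+0+0+0+0+0+0+0+0+0+0 mod 2 = 0
  c[10] = d·G[:,10] = (01100010000011110000100000)·(00000010000000000000000000) mod 2 = 0+0+0+0+0+0+1+0+0+0+0+0+0+0+0+0+0+0+0+0+0+0+0+0+0+0 mod 2 = 1
  c[11] = d·G[:,11] = (01100010000011110000100000)·(00000001000000000000000000) mod 2 = 0+0+0+0+0+0+0+0+0+0+0+0+0+0+0+0+0+0+0+0+0+0+0+0+0+0 mod 2 = 0
  c[12] = d·G[:,12] = (01100010000011110000100000)·(00000000100000000000000000) mod 2 = 0+0+0+0+0+0+0+0+0+0+0+0+0+0+0+0+0+0+0+0+0+0+0+0+0+0 mod 2 = 0
  c[13] = d·G[:,13] = (01100010000011110000100000)·(00000000010000000000000000) mod 2 = 0+0+0+0+0+0+0+0+0+0+0+0+0+0+0+0+0+0+0+0+0+0+0+0+0+0 mod 2 = 0
  c[14] = d·G[:,14] = (01100010000011110000100000)·(00000000001000000000000000) mod 2 = 0+0+0+0+0+0+0+0+0+0+0+0+0+0+0+0+0+0+0+0+0+0+0+0+0+0 mod 2 = 0
  c[15] = d·G[:,15] = (01100010000011110000100000)·(00000000000111111111111111) mod 2 = 0+0+0+0+0+0+0+0+0+0+0+0+1+1+1+1+0+0+0+0+1+0+0+0+0+0 mod 2 = 1
  c[16] = d·G[:,16] = (01100010000011110000100000)·(00000000000100000000000000) mod 2 = 0+0+0+0+0+0+0+0+0+0+0+0+0+0+0+0+0+0+0+0+0+0+0+0+0+0 mod 2 = 0
  c[17] = d·G[:,17] = (01100010000011110000100000)·(00000000000010000000000000) mod 2 = 0+0+0+0+0+0+0+0+0+0+0+0+1+0+0+0+0+0+0+0+0+0+0+0+0+0 mod 2 = 1
  c[18] = d·G[:,18] = (01100010000011110000100000)·(00000000000001000000000000) mod 2 = 0+0+0+0+0+0+0+0+0+0+0+0+0+1+0+0+0+0+0+0+0+0+0+0+0+0 mod 2 = 1
  c[19] = d·G[:,19] = (01100010000011110000100000)·(00000000000000100000000000) mod 2 = 0+0+0+0+0+0+0+0+0+0+0+0+0+0+1+0+0+0+0+0+0+0+0+0+0+0 mod 2 = 1
  c[20] = d·G[:,20] = (01100010000011110000100000)·(00000000000000010000000000) mod 2 = 0+0+0+0+0+0+0+0+0+0+0+0+0+0+0+1+0+0+0+0+0+0+0+0+0+0 mod 2 = 1
  c[21] = d·G[:,21] = (01100010000011110000100000)·(00000000000000001000000000) mod 2 = 0+0+0+0+0+0+0+0+0+0+0+0+0+0+0+0+0+0+0+0+0+0+0+0+0+0 mod 2 = 0
  c[22] = d·G[:,22] = (01100010000011110000100000)·(00000000000000000100000000) mod 2 = 0+0+0+0+0+0+0+0+0+0+0+0+0+0+0+0+0+0+0+0+0+0+0+0+0+0 mod 2 = 0
  c[23] = d·G[:,23] = (01100010000011110000100000)·(00000000000000000010000000) mod 2 = 0+0+0+0+0+0+0+0+0+0+0+0+0+0+0+0+0+0+0+0+0+0+0+0+0+0 mod 2 = 0
  c[24] = d·G[:,24] = (01100010000011110000100000)·(00000000000000000001000000) mod 2 = 0+0+0+0+0+0+0+0+0+0+0+0+0+0+0+0+0+0+0+0+0+0+0+0+0+0 mod 2 = 0
  c[25] = d·G[:,25] = (01100010000011110000100000)·(00000000000000000000100000) mod 2 = 0+0+0+0+0+0+0+0+0+0+0+0+0+0+0+0+0+0+0+0+1+0+0+0+0+0 mod 2 = 1
  c[26] = d·G[:,26] = (01100010000011110000100000)·(00000000000000000000010000) mod 2 = 0+0+0+0+0+0+0+0+0+0+0+0+0+0+0+0+0+0+0+0+0+0+0+0+0+0 mod 2 = 0
  c[27] = d·G[:,27] = (01100010000011110000100000)·(00000000000000000000001000) mod 2 = 0+0+0+0+0+0+0+0+0+0+0+0+0+0+0+0+0+0+0+0+0+0+0+0+0+0 mod 2 = 0
  c[28] = d·G[:,28] = (01100010000011110000100000)·(00000000000000000000000100) mod 2 = 0+0+0+0+0+0+0+0+0+0+0+0+0+0+0+0+0+0+0+0+0+0+0+0+0+0 mod 2 = 0
  c[29] = d·G[:,29] = (01100010000011110000100000)·(00000000000000000000000010) mod 2 = 0+0+0+0+0+0+0+0+0+0+0+0+0+0+0+0+0+0+0+0+0+0+0+0+0+0 mod 2 = 0
  c[30] = d·G[:,30] = (01100010000011110000100000)·(00000000000000000000000001) mod 2 = 0+0+0+0+0+0+0+0+0+0+0+0+0+0+0+0+0+0+0+0+0+0+0+0+0+0 mod 2 = 0
Codeword = 0100110000100001011110000100000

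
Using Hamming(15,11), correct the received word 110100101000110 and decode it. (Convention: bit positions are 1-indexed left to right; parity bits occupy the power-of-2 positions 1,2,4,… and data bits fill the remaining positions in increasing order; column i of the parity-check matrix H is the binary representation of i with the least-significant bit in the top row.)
Syndrome s = H · r^T (mod 2), r = 110100101000110:
  s[0] = (101010101010101)·(110100101000110) mod 2 = 1+0+0+0+0+0+1+0+1+0+0+0+1+0+0 mod 2 = 0
  s[1] = (011001100110011)·(110100101000110) mod 2 = 0+1+0+0+0+0+1+0+0+0+0+0+0+1+0 mod 2 = 1
  s[2] = (000111100001111)·(110100101000110) mod 2 = 0+0+0+1+0+0+1+0+0+0+0+0+1+1+0 mod 2 = 0
  s[3] = (000000011111111)·(110100101000110) mod 2 = 0+0+0+0+0+0+0+0+1+0+0+0+1+1+0 mod 2 = 1
Syndrome = 0101
Column 10 of H equals this syndrome → error at bit 10 (1-indexed).
Flip bit 10: 110100101000110 → 110100101100110
Extract data bits at positions {3,5,6,7,9,10,11,12,13,14,15}: 00011100110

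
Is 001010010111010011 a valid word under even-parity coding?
Sum of all bits: 0+0+1+0+1+0+0+1+0+1+1+1+0+1+0+0+1+1 = 9; 9 mod 2 = 1. Result is 1 → parity error detected.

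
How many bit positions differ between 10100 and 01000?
XOR = 11100, count of 1s = 3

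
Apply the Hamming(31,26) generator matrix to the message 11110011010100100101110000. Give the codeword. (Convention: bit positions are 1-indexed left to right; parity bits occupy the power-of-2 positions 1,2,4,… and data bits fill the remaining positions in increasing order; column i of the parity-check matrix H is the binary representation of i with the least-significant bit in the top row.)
Codeword c = d · G (mod 2), d = 11110011010100100101110000:
  c[0] = d·G[:,0] = (11110011010100100101110000)·(11011010101101010101010101) mod 2 = 1+1+0+1+0+0+1+0+0+0+0+1+0+0+0+0+0+1+0+1+0+1+0+0+0+0 mod 2 = 0
  c[1] = d·G[:,1] = (11110011010100100101110000)·(10110110011011001100110011) mod 2 = 1+0+1+1+0+0+1+0+0+1+0+0+0+0+0+0+0+1+0+0+1+1+0+0+0+0 mod 2 = 0
  c[2] = d·G[:,2] = (11110011010100100101110000)·(10000000000000000000000000) mod 2 = 1+0+0+0+0+0+0+0+0+0+0+0+0+0+0+0+0+0+0+0+0+0+0+0+0+0 mod 2 = 1
  c[3] = d·G[:,3] = (11110011010100100101110000)·(01110001111000111100001111) mod 2 = 0+1+1+1+0+0+0+1+0+1+0+0+0+0+1+0+0+1+0+0+0+0+0+0+0+0 mod 2 = 1
  c[4] = d·G[:,4] = (11110011010100100101110000)·(01000000000000000000000000) mod 2 = 0+1+0+0+0+0+0+0+0+0+0+0+0+0+0+0+0+0+0+0+0+0+0+0+0+0 mod 2 = 1
  c[5] = d·G[:,5] = (11110011010100100101110000)·(00100000000000000000000000) mod 2 = 0+0+1+0+0+0+0+0+0+0+0+0+0+0+0+0+0+0+0+0+0+0+0+0+0+0 mod 2 = 1
  c[6] = d·G[:,6] = (11110011010100100101110000)·(00010000000000000000000000) mod 2 = 0+0+0+1+0+0+0+0+0+0+0+0+0+0+0+0+0+0+0+0+0+0+0+0+0+0 mod 2 = 1
  c[7] = d·G[:,7] = (11110011010100100101110000)·(00001111111000000011111111) mod 2 = 0+0+0+0+0+0+1+1+0+1+0+0+0+0+0+0+0+0+0+1+1+1+0+0+0+0 mod 2 = 0
  c[8] = d·G[:,8] = (11110011010100100101110000)·(00001000000000000000000000) mod 2 = 0+0+0+0+0+0+0+0+0+0+0+0+0+0+0+0+0+0+0+0+0+0+0+0+0+0 mod 2 = 0
  c[9] = d·G[:,9] = (11110011010100100101110000)·(00000100000000000000000000) mod 2 = 0+0+0+0+0+0+0+0+0+0+0+0+0+0+0+0+0+0+0+0+0+0+0+0+0+0 mod 2 = 0
  c[10] = d·G[:,10] = (11110011010100100101110000)·(00000010000000000000000000) mod 2 = 0+0+0+0+0+0+1+0+0+0+0+0+0+0+0+0+0+0+0+0+0+0+0+0+0+0 mod 2 = 1
  c[11] = d·G[:,11] = (11110011010100100101110000)·(00000001000000000000000000) mod 2 = 0+0+0+0+0+0+0+1+0+0+0+0+0+0+0+0+0+0+0+0+0+0+0+0+0+0 mod 2 = 1
  c[12] = d·G[:,12] = (11110011010100100101110000)·(00000000100000000000000000) mod 2 = 0+0+0+0+0+0+0+0+0+0+0+0+0+0+0+0+0+0+0+0+0+0+0+0+0+0 mod 2 = 0
  c[13] = d·G[:,13] = (11110011010100100101110000)·(00000000010000000000000000) mod 2 = 0+0+0+0+0+0+0+0+0+1+0+0+0+0+0+0+0+0+0+0+0+0+0+0+0+0 mod 2 = 1
  c[14] = d·G[:,14] = (11110011010100100101110000)·(00000000001000000000000000) mod 2 = 0+0+0+0+0+0+0+0+0+0+0+0+0+0+0+0+0+0+0+0+0+0+0+0+0+0 mod 2 = 0
  c[15] = d·G[:,15] = (11110011010100100101110000)·(00000000000111111111111111) mod 2 = 0+0+0+0+0+0+0+0+0+0+0+1+0+0+1+0+0+1+0+1+1+1+0+0+0+0 mod 2 = 0
  c[16] = d·G[:,16] = (11110011010100100101110000)·(00000000000100000000000000) mod 2 = 0+0+0+0+0+0+0+0+0+0+0+1+0+0+0+0+0+0+0+0+0+0+0+0+0+0 mod 2 = 1
  c[17] = d·G[:,17] = (11110011010100100101110000)·(00000000000010000000000000) mod 2 = 0+0+0+0+0+0+0+0+0+0+0+0+0+0+0+0+0+0+0+0+0+0+0+0+0+0 mod 2 = 0
  c[18] = d·G[:,18] = (11110011010100100101110000)·(00000000000001000000000000) mod 2 = 0+0+0+0+0+0+0+0+0+0+0+0+0+0+0+0+0+0+0+0+0+0+0+0+0+0 mod 2 = 0
  c[19] = d·G[:,19] = (11110011010100100101110000)·(00000000000000100000000000) mod 2 = 0+0+0+0+0+0+0+0+0+0+0+0+0+0+1+0+0+0+0+0+0+0+0+0+0+0 mod 2 = 1
  c[20] = d·G[:,20] = (11110011010100100101110000)·(00000000000000010000000000) mod 2 = 0+0+0+0+0+0+0+0+0+0+0+0+0+0+0+0+0+0+0+0+0+0+0+0+0+0 mod 2 = 0
  c[21] = d·G[:,21] = (11110011010100100101110000)·(00000000000000001000000000) mod 2 = 0+0+0+0+0+0+0+0+0+0+0+0+0+0+0+0+0+0+0+0+0+0+0+0+0+0 mod 2 = 0
  c[22] = d·G[:,22] = (11110011010100100101110000)·(00000000000000000100000000) mod 2 = 0+0+0+0+0+0+0+0+0+0+0+0+0+0+0+0+0+1+0+0+0+0+0+0+0+0 mod 2 = 1
  c[23] = d·G[:,23] = (11110011010100100101110000)·(00000000000000000010000000) mod 2 = 0+0+0+0+0+0+0+0+0+0+0+0+0+0+0+0+0+0+0+0+0+0+0+0+0+0 mod 2 = 0
  c[24] = d·G[:,24] = (11110011010100100101110000)·(00000000000000000001000000) mod 2 = 0+0+0+0+0+0+0+0+0+0+0+0+0+0+0+0+0+0+0+1+0+0+0+0+0+0 mod 2 = 1
  c[25] = d·G[:,25] = (11110011010100100101110000)·(00000000000000000000100000) mod 2 = 0+0+0+0+0+0+0+0+0+0+0+0+0+0+0+0+0+0+0+0+1+0+0+0+0+0 mod 2 = 1
  c[26] = d·G[:,26] = (11110011010100100101110000)·(00000000000000000000010000) mod 2 = 0+0+0+0+0+0+0+0+0+0+0+0+0+0+0+0+0+0+0+0+0+1+0+0+0+0 mod 2 = 1
  c[27] = d·G[:,27] = (11110011010100100101110000)·(00000000000000000000001000) mod 2 = 0+0+0+0+0+0+0+0+0+0+0+0+0+0+0+0+0+0+0+0+0+0+0+0+0+0 mod 2 = 0
  c[28] = d·G[:,28] = (11110011010100100101110000)·(00000000000000000000000100) mod 2 = 0+0+0+0+0+0+0+0+0+0+0+0+0+0+0+0+0+0+0+0+0+0+0+0+0+0 mod 2 = 0
  c[29] = d·G[:,29] = (11110011010100100101110000)·(00000000000000000000000010) mod 2 = 0+0+0+0+0+0+0+0+0+0+0+0+0+0+0+0+0+0+0+0+0+0+0+0+0+0 mod 2 = 0
  c[30] = d·G[:,30] = (11110011010100100101110000)·(00000000000000000000000001) mod 2 = 0+0+0+0+0+0+0+0+0+0+0+0+0+0+0+0+0+0+0+0+0+0+0+0+0+0 mod 2 = 0
Codeword = 0011111000110100100100101110000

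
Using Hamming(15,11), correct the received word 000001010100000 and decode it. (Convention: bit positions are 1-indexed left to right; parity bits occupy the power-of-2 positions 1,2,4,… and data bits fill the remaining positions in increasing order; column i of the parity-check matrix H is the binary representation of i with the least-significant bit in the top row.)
Syndrome s = H · r^T (mod 2), r = 000001010100000:
  s[0] = (101010101010101)·(000001010100000) mod 2 = 0+0+0+0+0+0+0+0+0+0+0+0+0+0+0 mod 2 = 0
  s[1] = (011001100110011)·(000001010100000) mod 2 = 0+0+0+0+0+1+0+0+0+1+0+0+0+0+0 mod 2 = 0
  s[2] = (000111100001111)·(000001010100000) mod 2 = 0+0+0+0+0+1+0+0+0+0+0+0+0+0+0 mod 2 = 1
  s[3] = (000000011111111)·(000001010100000) mod 2 = 0+0+0+0+0+0+0+1+0+1+0+0+0+0+0 mod 2 = 0
Syndrome = 0010
Column 4 of H equals this syndrome → error at bit 4 (1-indexed).
Flip bit 4: 000001010100000 → 000101010100000
Extract data bits at positions {3,5,6,7,9,10,11,12,13,14,15}: 00100100000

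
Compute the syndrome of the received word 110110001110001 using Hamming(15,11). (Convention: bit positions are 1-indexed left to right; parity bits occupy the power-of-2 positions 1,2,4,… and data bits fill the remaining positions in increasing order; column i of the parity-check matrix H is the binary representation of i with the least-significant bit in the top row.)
Syndrome s = H · r^T (mod 2), r = 110110001110001:
  s[0] = (101010101010101)·(110110001110001) mod 2 = 1+0+0+0+1+0+0+0+1+0+1+0+0+0+1 mod 2 = 1
  s[1] = (011001100110011)·(110110001110001) mod 2 = 0+1+0+0+0+0+0+0+0+1+1+0+0+0+1 mod 2 = 0
  s[2] = (000111100001111)·(110110001110001) mod 2 = 0+0+0+1+1+0+0+0+0+0+0+0+0+0+1 mod 2 = 1
  s[3] = (000000011111111)·(110110001110001) mod 2 = 0+0+0+0+0+0+0+0+1+1+1+0+0+0+1 mod 2 = 0
Syndrome = 1010
Non-zero syndrome: error at position 5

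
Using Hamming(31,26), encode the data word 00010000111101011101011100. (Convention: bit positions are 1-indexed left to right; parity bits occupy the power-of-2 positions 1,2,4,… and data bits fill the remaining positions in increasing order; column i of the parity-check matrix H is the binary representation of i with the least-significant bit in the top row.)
Codeword c = d · G (mod 2), d = 00010000111101011101011100:
  c[0] = d·G[:,0] = (00010000111101011101011100)·(11011010101101010101010101) mod 2 = 0+0+0+1+0+0+0+0+1+0+1+1+0+1+0+1+0+1+0+1+0+1+0+1+0+0 mod 2 = 0
  c[1] = d·G[:,1] = (00010000111101011101011100)·(10110110011011001100110011) mod 2 = 0+0+0+1+0+0+0+0+0+1+1+0+0+1+0+0+1+1+0+0+0+1+0+0+0+0 mod 2 = 1
  c[2] = d·G[:,2] = (00010000111101011101011100)·(10000000000000000000000000) mod 2 = 0+0+0+0+0+0+0+0+0+0+0+0+0+0+0+0+0+0+0+0+0+0+0+0+0+0 mod 2 = 0
  c[3] = d·G[:,3] = (00010000111101011101011100)·(01110001111000111100001111) mod 2 = 0+0+0+1+0+0+0+0+1+1+1+0+0+0+0+1+1+1+0+0+0+0+1+1+0+0 mod 2 = 1
  c[4] = d·G[:,4] = (00010000111101011101011100)·(01000000000000000000000000) mod 2 = 0+0+0+0+0+0+0+0+0+0+0+0+0+0+0+0+0+0+0+0+0+0+0+0+0+0 mod 2 = 0
  c[5] = d·G[:,5] = (00010000111101011101011100)·(00100000000000000000000000) mod 2 = 0+0+0+0+0+0+0+0+0+0+0+0+0+0+0+0+0+0+0+0+0+0+0+0+0+0 mod 2 = 0
  c[6] = d·G[:,6] = (00010000111101011101011100)·(00010000000000000000000000) mod 2 = 0+0+0+1+0+0+0+0+0+0+0+0+0+0+0+0+0+0+0+0+0+0+0+0+0+0 mod 2 = 1
  c[7] = d·G[:,7] = (00010000111101011101011100)·(00001111111000000011111111) mod 2 = 0+0+0+0+0+0+0+0+1+1+1+0+0+0+0+0+0+0+0+1+0+1+1+1+0+0 mod 2 = 1
  c[8] = d·G[:,8] = (00010000111101011101011100)·(00001000000000000000000000) mod 2 = 0+0+0+0+0+0+0+0+0+0+0+0+0+0+0+0+0+0+0+0+0+0+0+0+0+0 mod 2 = 0
  c[9] = d·G[:,9] = (00010000111101011101011100)·(00000100000000000000000000) mod 2 = 0+0+0+0+0+0+0+0+0+0+0+0+0+0+0+0+0+0+0+0+0+0+0+0+0+0 mod 2 = 0
  c[10] = d·G[:,10] = (00010000111101011101011100)·(00000010000000000000000000) mod 2 = 0+0+0+0+0+0+0+0+0+0+0+0+0+0+0+0+0+0+0+0+0+0+0+0+0+0 mod 2 = 0
  c[11] = d·G[:,11] = (00010000111101011101011100)·(00000001000000000000000000) mod 2 = 0+0+0+0+0+0+0+0+0+0+0+0+0+0+0+0+0+0+0+0+0+0+0+0+0+0 mod 2 = 0
  c[12] = d·G[:,12] = (00010000111101011101011100)·(00000000100000000000000000) mod 2 = 0+0+0+0+0+0+0+0+1+0+0+0+0+0+0+0+0+0+0+0+0+0+0+0+0+0 mod 2 = 1
  c[13] = d·G[:,13] = (00010000111101011101011100)·(00000000010000000000000000) mod 2 = 0+0+0+0+0+0+0+0+0+1+0+0+0+0+0+0+0+0+0+0+0+0+0+0+0+0 mod 2 = 1
  c[14] = d·G[:,14] = (00010000111101011101011100)·(00000000001000000000000000) mod 2 = 0+0+0+0+0+0+0+0+0+0+1+0+0+0+0+0+0+0+0+0+0+0+0+0+0+0 mod 2 = 1
  c[15] = d·G[:,15] = (00010000111101011101011100)·(00000000000111111111111111) mod 2 = 0+0+0+0+0+0+0+0+0+0+0+1+0+1+0+1+1+1+0+1+0+1+1+1+0+0 mod 2 = 1
  c[16] = d·G[:,16] = (00010000111101011101011100)·(00000000000100000000000000) mod 2 = 0+0+0+0+0+0+0+0+0+0+0+1+0+0+0+0+0+0+0+0+0+0+0+0+0+0 mod 2 = 1
  c[17] = d·G[:,17] = (00010000111101011101011100)·(00000000000010000000000000) mod 2 = 0+0+0+0+0+0+0+0+0+0+0+0+0+0+0+0+0+0+0+0+0+0+0+0+0+0 mod 2 = 0
  c[18] = d·G[:,18] = (00010000111101011101011100)·(00000000000001000000000000) mod 2 = 0+0+0+0+0+0+0+0+0+0+0+0+0+1+0+0+0+0+0+0+0+0+0+0+0+0 mod 2 = 1
  c[19] = d·G[:,19] = (00010000111101011101011100)·(00000000000000100000000000) mod 2 = 0+0+0+0+0+0+0+0+0+0+0+0+0+0+0+0+0+0+0+0+0+0+0+0+0+0 mod 2 = 0
  c[20] = d·G[:,20] = (00010000111101011101011100)·(00000000000000010000000000) mod 2 = 0+0+0+0+0+0+0+0+0+0+0+0+0+0+0+1+0+0+0+0+0+0+0+0+0+0 mod 2 = 1
  c[21] = d·G[:,21] = (00010000111101011101011100)·(00000000000000001000000000) mod 2 = 0+0+0+0+0+0+0+0+0+0+0+0+0+0+0+0+1+0+0+0+0+0+0+0+0+0 mod 2 = 1
  c[22] = d·G[:,22] = (00010000111101011101011100)·(00000000000000000100000000) mod 2 = 0+0+0+0+0+0+0+0+0+0+0+0+0+0+0+0+0+1+0+0+0+0+0+0+0+0 mod 2 = 1
  c[23] = d·G[:,23] = (00010000111101011101011100)·(00000000000000000010000000) mod 2 = 0+0+0+0+0+0+0+0+0+0+0+0+0+0+0+0+0+0+0+0+0+0+0+0+0+0 mod 2 = 0
  c[24] = d·G[:,24] = (00010000111101011101011100)·(00000000000000000001000000) mod 2 = 0+0+0+0+0+0+0+0+0+0+0+0+0+0+0+0+0+0+0+1+0+0+0+0+0+0 mod 2 = 1
  c[25] = d·G[:,25] = (00010000111101011101011100)·(00000000000000000000100000) mod 2 = 0+0+0+0+0+0+0+0+0+0+0+0+0+0+0+0+0+0+0+0+0+0+0+0+0+0 mod 2 = 0
  c[26] = d·G[:,26] = (00010000111101011101011100)·(00000000000000000000010000) mod 2 = 0+0+0+0+0+0+0+0+0+0+0+0+0+0+0+0+0+0+0+0+0+1+0+0+0+0 mod 2 = 1
  c[27] = d·G[:,27] = (00010000111101011101011100)·(00000000000000000000001000) mod 2 = 0+0+0+0+0+0+0+0+0+0+0+0+0+0+0+0+0+0+0+0+0+0+1+0+0+0 mod 2 = 1
  c[28] = d·G[:,28] = (00010000111101011101011100)·(00000000000000000000000100) mod 2 = 0+0+0+0+0+0+0+0+0+0+0+0+0+0+0+0+0+0+0+0+0+0+0+1+0+0 mod 2 = 1
  c[29] = d·G[:,29] = (00010000111101011101011100)·(00000000000000000000000010) mod 2 = 0+0+0+0+0+0+0+0+0+0+0+0+0+0+0+0+0+0+0+0+0+0+0+0+0+0 mod 2 = 0
  c[30] = d·G[:,30] = (00010000111101011101011100)·(00000000000000000000000001) mod 2 = 0+0+0+0+0+0+0+0+0+0+0+0+0+0+0+0+0+0+0+0+0+0+0+0+0+0 mod 2 = 0
Codeword = 0101001100001111101011101011100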